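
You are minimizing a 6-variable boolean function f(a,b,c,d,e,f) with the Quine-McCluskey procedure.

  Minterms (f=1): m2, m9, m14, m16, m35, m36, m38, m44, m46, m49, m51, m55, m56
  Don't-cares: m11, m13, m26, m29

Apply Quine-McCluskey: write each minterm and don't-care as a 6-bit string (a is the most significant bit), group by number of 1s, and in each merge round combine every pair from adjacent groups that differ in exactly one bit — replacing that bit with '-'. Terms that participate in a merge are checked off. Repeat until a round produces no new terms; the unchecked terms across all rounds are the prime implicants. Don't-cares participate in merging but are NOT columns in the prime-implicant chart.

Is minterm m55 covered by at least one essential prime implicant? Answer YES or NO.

Round 0: 000010 001001✓ 001011✓ 001101✓ 001110✓ 010000 011010 011101✓ 100011✓ 100100✓ 100110✓ 101100✓ 101110✓ 110001✓ 110011✓ 110111✓ 111000
Round 1: -01110 0-1101 001-01 0010-1 1-0011 10-100✓ 10-110✓ 1001-0✓ 1011-0✓ 110-11 1100-1
Round 2: 10-1-0
PIs = {-01110, 0-1101, 000010, 001-01, 0010-1, 010000, 011010, 1-0011, 10-1-0, 110-11, 1100-1, 111000}
Coverage chart:
  m2: 000010 ←essential
  m9: 001-01,0010-1
  m14: -01110 ←essential
  m16: 010000 ←essential
  m35: 1-0011 ←essential
  m36: 10-1-0 ←essential
  m38: 10-1-0 ←essential
  m44: 10-1-0 ←essential
  m46: -01110,10-1-0
  m49: 1100-1 ←essential
  m51: 1-0011,110-11,1100-1
  m55: 110-11 ←essential
  m56: 111000 ←essential
Essential: -01110, 000010, 010000, 1-0011, 10-1-0, 110-11, 1100-1, 111000

YES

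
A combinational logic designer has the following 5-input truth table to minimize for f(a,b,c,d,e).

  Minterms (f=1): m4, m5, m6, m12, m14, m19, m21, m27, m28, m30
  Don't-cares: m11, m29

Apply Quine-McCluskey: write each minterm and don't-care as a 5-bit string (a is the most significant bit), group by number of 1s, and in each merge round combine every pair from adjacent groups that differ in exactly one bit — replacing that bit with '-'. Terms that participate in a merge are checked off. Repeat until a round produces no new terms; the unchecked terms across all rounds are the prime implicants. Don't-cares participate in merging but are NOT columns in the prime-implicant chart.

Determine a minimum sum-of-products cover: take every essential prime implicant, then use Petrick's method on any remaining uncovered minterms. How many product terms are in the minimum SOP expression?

4

size-2^0 implicants → 00100(✓)  00101(✓)  00110(✓)  01011(✓)  01100(✓)  01110(✓)  10011(✓)  10101(✓)  11011(✓)  11100(✓)  11101(✓)  11110(✓)
size-2^1 implicants → -0101  -1011  -1100(✓)  -1110(✓)  0-100(✓)  0-110(✓)  001-0(✓)  0010-  011-0(✓)  1-011  1-101  111-0(✓)  1110-
size-2^2 implicants → -11-0  0-1-0
Unchecked terms (primes): -0101, -1011, -11-0, 0-1-0, 0010-, 1-011, 1-101, 1110-
Minterm coverage:
  m4 ⊆ 0-1-0,0010-
  m5 ⊆ -0101,0010-
  m6 ⊆ 0-1-0 [E]
  m12 ⊆ -11-0,0-1-0
  m14 ⊆ -11-0,0-1-0
  m19 ⊆ 1-011 [E]
  m21 ⊆ -0101,1-101
  m27 ⊆ -1011,1-011
  m28 ⊆ -11-0,1110-
  m30 ⊆ -11-0 [E]
E = {-11-0, 0-1-0, 1-011}
Petrick residual → -0101
Cover = b'cd'e + bce' + a'ce' + ac'de  |cover|=4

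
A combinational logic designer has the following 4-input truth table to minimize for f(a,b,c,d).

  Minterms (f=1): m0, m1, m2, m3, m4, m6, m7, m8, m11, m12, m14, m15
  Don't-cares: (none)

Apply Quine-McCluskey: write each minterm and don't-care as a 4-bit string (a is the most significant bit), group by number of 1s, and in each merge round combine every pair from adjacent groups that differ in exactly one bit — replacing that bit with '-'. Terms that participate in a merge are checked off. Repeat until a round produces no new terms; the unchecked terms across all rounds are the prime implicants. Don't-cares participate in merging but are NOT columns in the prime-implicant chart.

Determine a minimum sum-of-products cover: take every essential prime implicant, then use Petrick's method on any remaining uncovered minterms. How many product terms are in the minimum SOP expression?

4

[col 0] 0000*, 0001*, 0010*, 0011*, 0100*, 0110*, 0111*, 1000*, 1011*, 1100*, 1110*, 1111*
[col 1] -000*, -011*, -100*, -110*, -111*, 0-00*, 0-10*, 0-11*, 00-0*, 00-1*, 000-*, 001-*, 01-0*, 011-*, 1-00*, 1-11*, 11-0*, 111-*
[col 2] --00, --11, -1-0, -11-, 0--0, 0-1-, 00--
Prime implicants: --00, --11, -1-0, -11-, 0--0, 0-1-, 00--
PI chart (minterm → PIs covering it):
  0 | --00,0--0,00--
  1 | 00--  (sole → essential)
  2 | 0--0,0-1-,00--
  3 | --11,0-1-,00--
  4 | --00,-1-0,0--0
  6 | -1-0,-11-,0--0,0-1-
  7 | --11,-11-,0-1-
  8 | --00  (sole → essential)
  11 | --11  (sole → essential)
  12 | --00,-1-0
  14 | -1-0,-11-
  15 | --11,-11-
Essential prime implicants: --00, --11, 00--
Petrick residual → -1-0
Minimum SOP uses 4 PIs: c'd' + cd + bd' + a'b'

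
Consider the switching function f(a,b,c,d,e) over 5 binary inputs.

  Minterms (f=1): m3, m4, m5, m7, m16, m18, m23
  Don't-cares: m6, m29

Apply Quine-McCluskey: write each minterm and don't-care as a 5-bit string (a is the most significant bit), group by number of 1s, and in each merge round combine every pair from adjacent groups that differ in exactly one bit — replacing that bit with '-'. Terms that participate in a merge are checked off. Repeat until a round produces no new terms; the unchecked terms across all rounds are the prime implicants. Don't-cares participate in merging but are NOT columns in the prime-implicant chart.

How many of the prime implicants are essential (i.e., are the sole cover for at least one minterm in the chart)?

4

Round 0: 00011✓ 00100✓ 00101✓ 00110✓ 00111✓ 10000✓ 10010✓ 10111✓ 11101
Round 1: -0111 00-11 001-0✓ 001-1✓ 0010-✓ 0011-✓ 100-0
Round 2: 001--
PIs = {-0111, 00-11, 001--, 100-0, 11101}
Coverage chart:
  m3: 00-11 ←essential
  m4: 001-- ←essential
  m5: 001-- ←essential
  m7: -0111,00-11,001--
  m16: 100-0 ←essential
  m18: 100-0 ←essential
  m23: -0111 ←essential
Essential: -0111, 00-11, 001--, 100-0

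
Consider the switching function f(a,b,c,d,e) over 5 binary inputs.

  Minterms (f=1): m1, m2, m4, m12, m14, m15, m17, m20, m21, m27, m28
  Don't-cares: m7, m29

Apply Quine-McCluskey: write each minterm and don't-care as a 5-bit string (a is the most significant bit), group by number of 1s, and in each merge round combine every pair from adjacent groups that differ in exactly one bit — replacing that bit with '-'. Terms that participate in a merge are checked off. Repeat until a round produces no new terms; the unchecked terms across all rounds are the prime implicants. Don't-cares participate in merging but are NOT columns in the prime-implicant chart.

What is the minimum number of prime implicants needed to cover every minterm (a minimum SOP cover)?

Round 0: 00001✓ 00010 00100✓ 00111✓ 01100✓ 01110✓ 01111✓ 10001✓ 10100✓ 10101✓ 11011 11100✓ 11101✓
Round 1: -0001 -0100✓ -1100✓ 0-100✓ 0-111 011-0 0111- 1-100✓ 1-101✓ 10-01 1010-✓ 1110-✓
Round 2: --100 1-10-
PIs = {--100, -0001, 0-111, 00010, 011-0, 0111-, 1-10-, 10-01, 11011}
Coverage chart:
  m1: -0001 ←essential
  m2: 00010 ←essential
  m4: --100 ←essential
  m12: --100,011-0
  m14: 011-0,0111-
  m15: 0-111,0111-
  m17: -0001,10-01
  m20: --100,1-10-
  m21: 1-10-,10-01
  m27: 11011 ←essential
  m28: --100,1-10-
Essential: --100, -0001, 00010, 11011
Petrick residual → 0111-, 1-10-
Min cover (6 terms): cd'e' + b'c'd'e + a'b'c'de' + a'bcd + acd' + abc'de

6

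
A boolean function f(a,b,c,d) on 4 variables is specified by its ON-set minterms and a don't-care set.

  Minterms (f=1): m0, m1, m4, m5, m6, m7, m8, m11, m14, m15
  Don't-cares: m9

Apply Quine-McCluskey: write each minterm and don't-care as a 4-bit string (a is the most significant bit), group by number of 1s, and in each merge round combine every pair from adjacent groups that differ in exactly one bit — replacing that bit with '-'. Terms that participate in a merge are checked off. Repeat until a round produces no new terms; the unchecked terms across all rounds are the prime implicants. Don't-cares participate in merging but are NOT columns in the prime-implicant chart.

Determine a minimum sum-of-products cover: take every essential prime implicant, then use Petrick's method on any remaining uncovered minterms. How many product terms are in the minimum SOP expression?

Round 0: 0000✓ 0001✓ 0100✓ 0101✓ 0110✓ 0111✓ 1000✓ 1001✓ 1011✓ 1110✓ 1111✓
Round 1: -000✓ -001✓ -110✓ -111✓ 0-00✓ 0-01✓ 000-✓ 01-0✓ 01-1✓ 010-✓ 011-✓ 1-11 10-1 100-✓ 111-✓
Round 2: -00- -11- 0-0- 01--
PIs = {-00-, -11-, 0-0-, 01--, 1-11, 10-1}
Coverage chart:
  m0: -00-,0-0-
  m1: -00-,0-0-
  m4: 0-0-,01--
  m5: 0-0-,01--
  m6: -11-,01--
  m7: -11-,01--
  m8: -00- ←essential
  m11: 1-11,10-1
  m14: -11- ←essential
  m15: -11-,1-11
Essential: -00-, -11-
Petrick residual → 0-0-, 1-11
Min cover (4 terms): b'c' + bc + a'c' + acd

4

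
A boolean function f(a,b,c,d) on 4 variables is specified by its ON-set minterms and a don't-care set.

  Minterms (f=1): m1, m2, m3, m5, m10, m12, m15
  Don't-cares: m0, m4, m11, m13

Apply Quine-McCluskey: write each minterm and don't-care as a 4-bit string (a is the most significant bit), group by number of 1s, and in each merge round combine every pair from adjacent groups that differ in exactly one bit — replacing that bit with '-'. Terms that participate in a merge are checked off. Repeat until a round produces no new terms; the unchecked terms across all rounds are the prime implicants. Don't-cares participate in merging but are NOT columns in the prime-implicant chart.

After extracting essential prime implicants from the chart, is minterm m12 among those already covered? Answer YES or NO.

Round 0: 0000✓ 0001✓ 0010✓ 0011✓ 0100✓ 0101✓ 1010✓ 1011✓ 1100✓ 1101✓ 1111✓
Round 1: -010✓ -011✓ -100✓ -101✓ 0-00✓ 0-01✓ 00-0✓ 00-1✓ 000-✓ 001-✓ 010-✓ 1-11 101-✓ 11-1 110-✓
Round 2: -01- -10- 0-0- 00--
PIs = {-01-, -10-, 0-0-, 00--, 1-11, 11-1}
Coverage chart:
  m1: 0-0-,00--
  m2: -01-,00--
  m3: -01-,00--
  m5: -10-,0-0-
  m10: -01- ←essential
  m12: -10- ←essential
  m15: 1-11,11-1
Essential: -01-, -10-

YES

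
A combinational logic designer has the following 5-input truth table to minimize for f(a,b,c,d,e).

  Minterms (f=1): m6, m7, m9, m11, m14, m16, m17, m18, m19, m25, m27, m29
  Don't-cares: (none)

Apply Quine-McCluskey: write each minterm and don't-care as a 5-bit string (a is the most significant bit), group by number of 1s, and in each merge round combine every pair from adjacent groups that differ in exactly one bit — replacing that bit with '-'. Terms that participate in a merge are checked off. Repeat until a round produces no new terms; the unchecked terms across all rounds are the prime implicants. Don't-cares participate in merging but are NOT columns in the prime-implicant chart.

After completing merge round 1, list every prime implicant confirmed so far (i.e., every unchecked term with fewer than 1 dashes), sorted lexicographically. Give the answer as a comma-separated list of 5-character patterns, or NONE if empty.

NONE

[col 0] 00110*, 00111*, 01001*, 01011*, 01110*, 10000*, 10001*, 10010*, 10011*, 11001*, 11011*, 11101*
[col 1] -1001*, -1011*, 0-110, 0011-, 010-1*, 1-001*, 1-011*, 100-0*, 100-1*, 1000-*, 1001-*, 11-01, 110-1*
[col 2] -10-1, 1-0-1, 100--
Prime implicants: -10-1, 0-110, 0011-, 1-0-1, 100--, 11-01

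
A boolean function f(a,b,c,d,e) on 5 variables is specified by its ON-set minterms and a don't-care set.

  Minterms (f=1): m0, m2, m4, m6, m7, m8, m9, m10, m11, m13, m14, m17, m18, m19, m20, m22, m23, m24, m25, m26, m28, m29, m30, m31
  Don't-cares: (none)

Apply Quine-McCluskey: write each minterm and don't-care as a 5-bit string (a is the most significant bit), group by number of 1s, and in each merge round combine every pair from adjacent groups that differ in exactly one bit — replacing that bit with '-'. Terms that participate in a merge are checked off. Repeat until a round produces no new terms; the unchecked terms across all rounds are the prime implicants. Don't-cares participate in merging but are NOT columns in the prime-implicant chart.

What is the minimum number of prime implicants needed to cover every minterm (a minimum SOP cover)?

[col 0] 00000*, 00010*, 00100*, 00110*, 00111*, 01000*, 01001*, 01010*, 01011*, 01101*, 01110*, 10001*, 10010*, 10011*, 10100*, 10110*, 10111*, 11000*, 11001*, 11010*, 11100*, 11101*, 11110*, 11111*
[col 1] -0010*, -0100*, -0110*, -0111*, -1000*, -1001*, -1010*, -1101*, -1110*, 0-000*, 0-010*, 0-110*, 00-00*, 00-10*, 000-0*, 001-0*, 0011-*, 01-01*, 01-10*, 010-0*, 010-1*, 0100-*, 0101-*, 1-001, 1-010*, 1-100*, 1-110*, 1-111*, 10-10*, 10-11*, 100-1, 1001-*, 101-0*, 1011-*, 11-00*, 11-01*, 11-10*, 110-0*, 1100-*, 111-0*, 111-1*, 1110-*, 1111-*
[col 2] --010*, --110*, -0-10*, -01-0, -011-, -1-01, -1-10*, -10-0, -100-, 0--10*, 0-0-0, 00--0, 010--, 1--10*, 1-1-0, 1-11-, 10-1-, 11--0, 11-0-, 111--
[col 3] ---10
Prime implicants: ---10, -01-0, -011-, -1-01, -10-0, -100-, 0-0-0, 00--0, 010--, 1-001, 1-1-0, 1-11-, 10-1-, 100-1, 11--0, 11-0-, 111--
PI chart (minterm → PIs covering it):
  0 | 0-0-0,00--0
  2 | ---10,0-0-0,00--0
  4 | -01-0,00--0
  6 | ---10,-01-0,-011-,00--0
  7 | -011-  (sole → essential)
  8 | -10-0,-100-,0-0-0,010--
  9 | -1-01,-100-,010--
  10 | ---10,-10-0,0-0-0,010--
  11 | 010--  (sole → essential)
  13 | -1-01  (sole → essential)
  14 | ---10  (sole → essential)
  17 | 1-001,100-1
  18 | ---10,10-1-
  19 | 10-1-,100-1
  20 | -01-0,1-1-0
  22 | ---10,-01-0,-011-,1-1-0,1-11-,10-1-
  23 | -011-,1-11-,10-1-
  24 | -10-0,-100-,11--0,11-0-
  25 | -1-01,-100-,1-001,11-0-
  26 | ---10,-10-0,11--0
  28 | 1-1-0,11--0,11-0-,111--
  29 | -1-01,11-0-,111--
  30 | ---10,1-1-0,1-11-,11--0,111--
  31 | 1-11-,111--
Essential prime implicants: ---10, -011-, -1-01, 010--
Petrick residual → -01-0, -10-0, 0-0-0, 100-1, 111--
Minimum SOP uses 9 PIs: de' + b'ce' + b'cd + bd'e + bc'e' + a'c'e' + a'bc' + ab'c'e + abc

9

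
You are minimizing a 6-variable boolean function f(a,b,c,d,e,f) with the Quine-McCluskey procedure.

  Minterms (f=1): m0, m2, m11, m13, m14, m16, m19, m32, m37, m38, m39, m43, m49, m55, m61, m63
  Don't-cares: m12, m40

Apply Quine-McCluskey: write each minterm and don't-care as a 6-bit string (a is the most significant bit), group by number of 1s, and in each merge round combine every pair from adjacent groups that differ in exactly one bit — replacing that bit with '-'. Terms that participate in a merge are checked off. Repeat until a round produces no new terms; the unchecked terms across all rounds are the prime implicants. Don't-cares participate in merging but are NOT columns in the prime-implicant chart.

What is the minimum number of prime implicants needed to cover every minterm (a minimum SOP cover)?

[col 0] 000000*, 000010*, 001011*, 001100*, 001101*, 001110*, 010000*, 010011, 100000*, 100101*, 100110*, 100111*, 101000*, 101011*, 110001, 110111*, 111101*, 111111*
[col 1] -00000, -01011, 0-0000, 0000-0, 0011-0, 00110-, 1-0111, 10-000, 1001-1, 10011-, 11-111, 1111-1
Prime implicants: -00000, -01011, 0-0000, 0000-0, 0011-0, 00110-, 010011, 1-0111, 10-000, 1001-1, 10011-, 11-111, 110001, 1111-1
PI chart (minterm → PIs covering it):
  0 | -00000,0-0000,0000-0
  2 | 0000-0  (sole → essential)
  11 | -01011  (sole → essential)
  13 | 00110-  (sole → essential)
  14 | 0011-0  (sole → essential)
  16 | 0-0000  (sole → essential)
  19 | 010011  (sole → essential)
  32 | -00000,10-000
  37 | 1001-1  (sole → essential)
  38 | 10011-  (sole → essential)
  39 | 1-0111,1001-1,10011-
  43 | -01011  (sole → essential)
  49 | 110001  (sole → essential)
  55 | 1-0111,11-111
  61 | 1111-1  (sole → essential)
  63 | 11-111,1111-1
Essential prime implicants: -01011, 0-0000, 0000-0, 0011-0, 00110-, 010011, 1001-1, 10011-, 110001, 1111-1
Petrick residual → -00000, 1-0111
Minimum SOP uses 12 PIs: b'c'd'e'f' + b'cd'ef + a'c'd'e'f' + a'b'c'd'f' + a'b'cdf' + a'b'cde' + a'bc'd'ef + ac'def + ab'c'df + ab'c'de + abc'd'e'f + abcdf

12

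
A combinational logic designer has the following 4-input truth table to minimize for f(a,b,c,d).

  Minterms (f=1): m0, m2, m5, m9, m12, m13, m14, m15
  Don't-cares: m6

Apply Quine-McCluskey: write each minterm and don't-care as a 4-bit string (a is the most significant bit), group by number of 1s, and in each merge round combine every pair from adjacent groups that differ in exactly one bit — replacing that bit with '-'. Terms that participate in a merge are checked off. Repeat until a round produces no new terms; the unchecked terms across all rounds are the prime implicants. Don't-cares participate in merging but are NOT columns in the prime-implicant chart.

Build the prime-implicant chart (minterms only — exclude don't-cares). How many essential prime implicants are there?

[col 0] 0000*, 0010*, 0101*, 0110*, 1001*, 1100*, 1101*, 1110*, 1111*
[col 1] -101, -110, 0-10, 00-0, 1-01, 11-0*, 11-1*, 110-*, 111-*
[col 2] 11--
Prime implicants: -101, -110, 0-10, 00-0, 1-01, 11--
PI chart (minterm → PIs covering it):
  0 | 00-0  (sole → essential)
  2 | 0-10,00-0
  5 | -101  (sole → essential)
  9 | 1-01  (sole → essential)
  12 | 11--  (sole → essential)
  13 | -101,1-01,11--
  14 | -110,11--
  15 | 11--  (sole → essential)
Essential prime implicants: -101, 00-0, 1-01, 11--

4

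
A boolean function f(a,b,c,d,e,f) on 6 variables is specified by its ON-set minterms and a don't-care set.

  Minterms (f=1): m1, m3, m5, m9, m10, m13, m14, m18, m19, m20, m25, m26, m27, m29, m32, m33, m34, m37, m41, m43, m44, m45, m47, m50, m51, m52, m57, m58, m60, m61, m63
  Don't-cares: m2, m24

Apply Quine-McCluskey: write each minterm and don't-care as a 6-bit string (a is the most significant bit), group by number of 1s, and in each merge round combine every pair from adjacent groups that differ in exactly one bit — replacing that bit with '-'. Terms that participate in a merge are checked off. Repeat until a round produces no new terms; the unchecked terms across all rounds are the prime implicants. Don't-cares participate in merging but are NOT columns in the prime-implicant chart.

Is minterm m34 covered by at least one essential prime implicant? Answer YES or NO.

[col 0] 000001*, 000010*, 000011*, 000101*, 001001*, 001010*, 001101*, 001110*, 010010*, 010011*, 010100*, 011000*, 011001*, 011010*, 011011*, 011101*, 100000*, 100001*, 100010*, 100101*, 101001*, 101011*, 101100*, 101101*, 101111*, 110010*, 110011*, 110100*, 111001*, 111010*, 111100*, 111101*, 111111*
[col 1] -00001*, -00010*, -00101*, -01001*, -01101*, -10010*, -10011*, -10100, -11001*, -11010*, -11101*, 0-0010*, 0-0011*, 0-1001*, 0-1010*, 0-1101*, 00-001*, 00-010*, 00-101*, 000-01*, 0000-1, 00001-*, 001-01*, 001-10, 01-010*, 01-011*, 01001-*, 011-01*, 0110-0*, 0110-1*, 01100-*, 01101-*, 1-0010*, 1-1001*, 1-1100*, 1-1101*, 1-1111*, 10-001*, 10-101*, 100-01*, 1000-0, 10000-, 101-01*, 101-11*, 1010-1*, 1011-1*, 10110-*, 11-010*, 11-100, 11001-*, 111-01*, 1111-1*, 11110-*
[col 2] --0010, --1001*, --1101*, -0-001*, -0-101*, -00-01*, -01-01*, -1-010, -1001-, -11-01*, 0--010, 0-001-, 0-1-01*, 00--01*, 01-01-, 0110--, 1-1-01*, 1-11-1, 1-110-, 10--01*, 101--1
[col 3] --1-01, -0--01
Prime implicants: --0010, --1-01, -0--01, -1-010, -1001-, -10100, 0--010, 0-001-, 0000-1, 001-10, 01-01-, 0110--, 1-11-1, 1-110-, 1000-0, 10000-, 101--1, 11-100
PI chart (minterm → PIs covering it):
  1 | -0--01,0000-1
  3 | 0-001-,0000-1
  5 | -0--01  (sole → essential)
  9 | --1-01,-0--01
  10 | 0--010,001-10
  13 | --1-01,-0--01
  14 | 001-10  (sole → essential)
  18 | --0010,-1-010,-1001-,0--010,0-001-,01-01-
  19 | -1001-,0-001-,01-01-
  20 | -10100  (sole → essential)
  25 | --1-01,0110--
  26 | -1-010,0--010,01-01-,0110--
  27 | 01-01-,0110--
  29 | --1-01  (sole → essential)
  32 | 1000-0,10000-
  33 | -0--01,10000-
  34 | --0010,1000-0
  37 | -0--01  (sole → essential)
  41 | --1-01,-0--01,101--1
  43 | 101--1  (sole → essential)
  44 | 1-110-  (sole → essential)
  45 | --1-01,-0--01,1-11-1,1-110-,101--1
  47 | 1-11-1,101--1
  50 | --0010,-1-010,-1001-
  51 | -1001-  (sole → essential)
  52 | -10100,11-100
  57 | --1-01  (sole → essential)
  58 | -1-010  (sole → essential)
  60 | 1-110-,11-100
  61 | --1-01,1-11-1,1-110-
  63 | 1-11-1  (sole → essential)
Essential prime implicants: --1-01, -0--01, -1-010, -1001-, -10100, 001-10, 1-11-1, 1-110-, 101--1

NO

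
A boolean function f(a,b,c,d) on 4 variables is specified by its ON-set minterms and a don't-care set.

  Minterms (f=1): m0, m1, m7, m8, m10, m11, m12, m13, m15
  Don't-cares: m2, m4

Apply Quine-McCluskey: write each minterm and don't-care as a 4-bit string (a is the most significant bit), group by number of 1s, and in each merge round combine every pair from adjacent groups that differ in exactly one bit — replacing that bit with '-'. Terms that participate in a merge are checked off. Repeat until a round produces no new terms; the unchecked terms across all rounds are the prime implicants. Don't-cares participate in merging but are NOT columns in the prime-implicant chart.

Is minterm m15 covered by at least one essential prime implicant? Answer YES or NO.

size-2^0 implicants → 0000(✓)  0001(✓)  0010(✓)  0100(✓)  0111(✓)  1000(✓)  1010(✓)  1011(✓)  1100(✓)  1101(✓)  1111(✓)
size-2^1 implicants → -000(✓)  -010(✓)  -100(✓)  -111  0-00(✓)  00-0(✓)  000-  1-00(✓)  1-11  10-0(✓)  101-  11-1  110-
size-2^2 implicants → --00  -0-0
Unchecked terms (primes): --00, -0-0, -111, 000-, 1-11, 101-, 11-1, 110-
Minterm coverage:
  m0 ⊆ --00,-0-0,000-
  m1 ⊆ 000- [E]
  m7 ⊆ -111 [E]
  m8 ⊆ --00,-0-0
  m10 ⊆ -0-0,101-
  m11 ⊆ 1-11,101-
  m12 ⊆ --00,110-
  m13 ⊆ 11-1,110-
  m15 ⊆ -111,1-11,11-1
E = {-111, 000-}

YES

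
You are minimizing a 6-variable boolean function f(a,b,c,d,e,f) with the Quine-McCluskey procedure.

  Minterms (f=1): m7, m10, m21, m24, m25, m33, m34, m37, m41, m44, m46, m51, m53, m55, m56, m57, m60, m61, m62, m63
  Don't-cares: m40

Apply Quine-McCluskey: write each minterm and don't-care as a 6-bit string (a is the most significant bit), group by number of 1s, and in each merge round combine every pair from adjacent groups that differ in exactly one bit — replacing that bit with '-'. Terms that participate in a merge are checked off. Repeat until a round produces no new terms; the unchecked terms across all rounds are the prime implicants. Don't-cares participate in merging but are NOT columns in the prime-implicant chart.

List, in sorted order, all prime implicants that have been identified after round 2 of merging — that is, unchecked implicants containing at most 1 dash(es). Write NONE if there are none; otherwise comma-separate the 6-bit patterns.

-10101, 000111, 001010, 1-0101, 10-001, 100-01, 100010, 110-11

size-2^0 implicants → 000111  001010  010101(✓)  011000(✓)  011001(✓)  100001(✓)  100010  100101(✓)  101000(✓)  101001(✓)  101100(✓)  101110(✓)  110011(✓)  110101(✓)  110111(✓)  111000(✓)  111001(✓)  111100(✓)  111101(✓)  111110(✓)  111111(✓)
size-2^1 implicants → -10101  -11000(✓)  -11001(✓)  01100-(✓)  1-0101  1-1000(✓)  1-1001(✓)  1-1100(✓)  1-1110(✓)  10-001  100-01  101-00(✓)  10100-(✓)  1011-0(✓)  11-101(✓)  11-111(✓)  110-11  1101-1(✓)  111-00(✓)  111-01(✓)  11100-(✓)  1111-0(✓)  1111-1(✓)  11110-(✓)  11111-(✓)
size-2^2 implicants → -1100-  1-1-00  1-100-  1-11-0  11-1-1  111-0-  1111--
Unchecked terms (primes): -10101, -1100-, 000111, 001010, 1-0101, 1-1-00, 1-100-, 1-11-0, 10-001, 100-01, 100010, 11-1-1, 110-11, 111-0-, 1111--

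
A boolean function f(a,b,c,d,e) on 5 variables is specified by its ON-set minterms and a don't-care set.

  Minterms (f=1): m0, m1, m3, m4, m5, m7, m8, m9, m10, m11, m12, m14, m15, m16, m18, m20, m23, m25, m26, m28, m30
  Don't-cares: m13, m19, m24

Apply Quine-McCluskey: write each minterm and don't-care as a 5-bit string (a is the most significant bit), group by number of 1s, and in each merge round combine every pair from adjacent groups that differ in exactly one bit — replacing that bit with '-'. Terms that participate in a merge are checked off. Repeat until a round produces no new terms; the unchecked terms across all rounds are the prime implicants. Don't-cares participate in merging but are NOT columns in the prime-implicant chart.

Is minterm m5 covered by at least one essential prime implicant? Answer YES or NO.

Round 0: 00000✓ 00001✓ 00011✓ 00100✓ 00101✓ 00111✓ 01000✓ 01001✓ 01010✓ 01011✓ 01100✓ 01101✓ 01110✓ 01111✓ 10000✓ 10010✓ 10011✓ 10100✓ 10111✓ 11000✓ 11001✓ 11010✓ 11100✓ 11110✓
Round 1: -0000✓ -0011✓ -0100✓ -0111✓ -1000✓ -1001✓ -1010✓ -1100✓ -1110✓ 0-000✓ 0-001✓ 0-011✓ 0-100✓ 0-101✓ 0-111✓ 00-00✓ 00-01✓ 00-11✓ 000-1✓ 0000-✓ 001-1✓ 0010-✓ 01-00✓ 01-01✓ 01-10✓ 01-11✓ 010-0✓ 010-1✓ 0100-✓ 0101-✓ 011-0✓ 011-1✓ 0110-✓ 0111-✓ 1-000✓ 1-010✓ 1-100✓ 10-00✓ 10-11✓ 100-0✓ 1001- 11-00✓ 11-10✓ 110-0✓ 1100-✓ 111-0✓
Round 2: --000✓ --100✓ -0-00✓ -0-11 -1-00✓ -1-10✓ -10-0✓ -100- -11-0✓ 0--00✓ 0--01✓ 0--11✓ 0-0-1✓ 0-00-✓ 0-1-1✓ 0-10-✓ 00--1✓ 00-0-✓ 01--0✓ 01--1✓ 01-0-✓ 01-1-✓ 010--✓ 011--✓ 1--00✓ 1-0-0 11--0✓
Round 3: ---00 -1--0 0---1 0--0- 01---
PIs = {---00, -0-11, -1--0, -100-, 0---1, 0--0-, 01---, 1-0-0, 1001-}
Coverage chart:
  m0: ---00,0--0-
  m1: 0---1,0--0-
  m3: -0-11,0---1
  m4: ---00,0--0-
  m5: 0---1,0--0-
  m7: -0-11,0---1
  m8: ---00,-1--0,-100-,0--0-,01---
  m9: -100-,0---1,0--0-,01---
  m10: -1--0,01---
  m11: 0---1,01---
  m12: ---00,-1--0,0--0-,01---
  m14: -1--0,01---
  m15: 0---1,01---
  m16: ---00,1-0-0
  m18: 1-0-0,1001-
  m20: ---00 ←essential
  m23: -0-11 ←essential
  m25: -100- ←essential
  m26: -1--0,1-0-0
  m28: ---00,-1--0
  m30: -1--0 ←essential
Essential: ---00, -0-11, -1--0, -100-

NO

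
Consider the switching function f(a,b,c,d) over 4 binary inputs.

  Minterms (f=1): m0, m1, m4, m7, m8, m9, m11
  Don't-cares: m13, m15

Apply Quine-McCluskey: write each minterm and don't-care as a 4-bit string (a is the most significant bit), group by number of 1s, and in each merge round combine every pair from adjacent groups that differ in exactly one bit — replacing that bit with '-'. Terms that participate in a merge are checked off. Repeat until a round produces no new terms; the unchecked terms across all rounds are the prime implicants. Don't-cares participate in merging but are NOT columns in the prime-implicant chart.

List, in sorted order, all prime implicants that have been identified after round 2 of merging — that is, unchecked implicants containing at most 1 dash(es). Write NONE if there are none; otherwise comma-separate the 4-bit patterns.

[col 0] 0000*, 0001*, 0100*, 0111*, 1000*, 1001*, 1011*, 1101*, 1111*
[col 1] -000*, -001*, -111, 0-00, 000-*, 1-01*, 1-11*, 10-1*, 100-*, 11-1*
[col 2] -00-, 1--1
Prime implicants: -00-, -111, 0-00, 1--1

-111, 0-00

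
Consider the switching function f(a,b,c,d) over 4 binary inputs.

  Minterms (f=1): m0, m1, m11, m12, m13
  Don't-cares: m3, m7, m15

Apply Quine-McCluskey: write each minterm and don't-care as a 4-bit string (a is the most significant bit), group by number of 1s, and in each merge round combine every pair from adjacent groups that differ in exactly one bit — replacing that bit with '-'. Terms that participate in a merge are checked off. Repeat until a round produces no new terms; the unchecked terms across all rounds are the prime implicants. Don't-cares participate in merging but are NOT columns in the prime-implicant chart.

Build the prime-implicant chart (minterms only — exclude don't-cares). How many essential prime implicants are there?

3

size-2^0 implicants → 0000(✓)  0001(✓)  0011(✓)  0111(✓)  1011(✓)  1100(✓)  1101(✓)  1111(✓)
size-2^1 implicants → -011(✓)  -111(✓)  0-11(✓)  00-1  000-  1-11(✓)  11-1  110-
size-2^2 implicants → --11
Unchecked terms (primes): --11, 00-1, 000-, 11-1, 110-
Minterm coverage:
  m0 ⊆ 000- [E]
  m1 ⊆ 00-1,000-
  m11 ⊆ --11 [E]
  m12 ⊆ 110- [E]
  m13 ⊆ 11-1,110-
E = {--11, 000-, 110-}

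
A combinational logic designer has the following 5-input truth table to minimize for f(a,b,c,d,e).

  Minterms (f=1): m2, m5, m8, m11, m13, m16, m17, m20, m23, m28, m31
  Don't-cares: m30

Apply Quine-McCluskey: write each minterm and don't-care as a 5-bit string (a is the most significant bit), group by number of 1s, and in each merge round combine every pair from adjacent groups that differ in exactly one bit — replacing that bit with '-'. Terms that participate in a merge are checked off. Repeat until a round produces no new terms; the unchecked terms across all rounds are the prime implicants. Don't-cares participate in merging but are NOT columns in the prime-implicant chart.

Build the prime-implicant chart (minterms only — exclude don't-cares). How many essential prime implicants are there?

6

size-2^0 implicants → 00010  00101(✓)  01000  01011  01101(✓)  10000(✓)  10001(✓)  10100(✓)  10111(✓)  11100(✓)  11110(✓)  11111(✓)
size-2^1 implicants → 0-101  1-100  1-111  10-00  1000-  111-0  1111-
Unchecked terms (primes): 0-101, 00010, 01000, 01011, 1-100, 1-111, 10-00, 1000-, 111-0, 1111-
Minterm coverage:
  m2 ⊆ 00010 [E]
  m5 ⊆ 0-101 [E]
  m8 ⊆ 01000 [E]
  m11 ⊆ 01011 [E]
  m13 ⊆ 0-101 [E]
  m16 ⊆ 10-00,1000-
  m17 ⊆ 1000- [E]
  m20 ⊆ 1-100,10-00
  m23 ⊆ 1-111 [E]
  m28 ⊆ 1-100,111-0
  m31 ⊆ 1-111,1111-
E = {0-101, 00010, 01000, 01011, 1-111, 1000-}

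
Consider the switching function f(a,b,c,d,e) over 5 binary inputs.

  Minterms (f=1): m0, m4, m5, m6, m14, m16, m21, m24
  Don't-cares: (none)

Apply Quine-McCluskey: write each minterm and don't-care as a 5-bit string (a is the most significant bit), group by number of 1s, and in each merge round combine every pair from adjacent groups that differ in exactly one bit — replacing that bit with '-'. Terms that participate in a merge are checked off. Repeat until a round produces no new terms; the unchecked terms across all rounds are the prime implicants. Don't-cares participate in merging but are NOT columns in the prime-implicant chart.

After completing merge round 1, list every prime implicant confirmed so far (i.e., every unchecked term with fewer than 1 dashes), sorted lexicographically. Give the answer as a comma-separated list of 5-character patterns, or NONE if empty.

size-2^0 implicants → 00000(✓)  00100(✓)  00101(✓)  00110(✓)  01110(✓)  10000(✓)  10101(✓)  11000(✓)
size-2^1 implicants → -0000  -0101  0-110  00-00  001-0  0010-  1-000
Unchecked terms (primes): -0000, -0101, 0-110, 00-00, 001-0, 0010-, 1-000

NONE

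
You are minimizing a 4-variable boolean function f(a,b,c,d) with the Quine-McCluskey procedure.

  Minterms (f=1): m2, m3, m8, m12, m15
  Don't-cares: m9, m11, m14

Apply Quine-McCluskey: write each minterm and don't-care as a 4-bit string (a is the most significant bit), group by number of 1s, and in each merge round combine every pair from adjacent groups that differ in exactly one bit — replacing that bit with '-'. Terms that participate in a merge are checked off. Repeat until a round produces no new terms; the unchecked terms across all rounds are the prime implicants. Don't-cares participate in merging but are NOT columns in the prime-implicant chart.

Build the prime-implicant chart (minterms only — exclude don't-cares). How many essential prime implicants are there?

[col 0] 0010*, 0011*, 1000*, 1001*, 1011*, 1100*, 1110*, 1111*
[col 1] -011, 001-, 1-00, 1-11, 10-1, 100-, 11-0, 111-
Prime implicants: -011, 001-, 1-00, 1-11, 10-1, 100-, 11-0, 111-
PI chart (minterm → PIs covering it):
  2 | 001-  (sole → essential)
  3 | -011,001-
  8 | 1-00,100-
  12 | 1-00,11-0
  15 | 1-11,111-
Essential prime implicants: 001-

1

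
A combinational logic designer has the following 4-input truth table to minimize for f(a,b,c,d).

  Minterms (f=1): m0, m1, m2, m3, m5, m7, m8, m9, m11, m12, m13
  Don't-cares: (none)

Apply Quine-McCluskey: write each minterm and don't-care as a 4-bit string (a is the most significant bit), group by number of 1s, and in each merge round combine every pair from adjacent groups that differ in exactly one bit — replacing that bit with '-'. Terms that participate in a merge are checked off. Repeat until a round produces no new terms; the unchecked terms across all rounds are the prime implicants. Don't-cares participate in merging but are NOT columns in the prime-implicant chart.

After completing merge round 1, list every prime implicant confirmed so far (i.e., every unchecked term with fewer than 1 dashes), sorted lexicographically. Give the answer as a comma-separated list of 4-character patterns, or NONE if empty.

NONE

Round 0: 0000✓ 0001✓ 0010✓ 0011✓ 0101✓ 0111✓ 1000✓ 1001✓ 1011✓ 1100✓ 1101✓
Round 1: -000✓ -001✓ -011✓ -101✓ 0-01✓ 0-11✓ 00-0✓ 00-1✓ 000-✓ 001-✓ 01-1✓ 1-00✓ 1-01✓ 10-1✓ 100-✓ 110-✓
Round 2: --01 -0-1 -00- 0--1 00-- 1-0-
PIs = {--01, -0-1, -00-, 0--1, 00--, 1-0-}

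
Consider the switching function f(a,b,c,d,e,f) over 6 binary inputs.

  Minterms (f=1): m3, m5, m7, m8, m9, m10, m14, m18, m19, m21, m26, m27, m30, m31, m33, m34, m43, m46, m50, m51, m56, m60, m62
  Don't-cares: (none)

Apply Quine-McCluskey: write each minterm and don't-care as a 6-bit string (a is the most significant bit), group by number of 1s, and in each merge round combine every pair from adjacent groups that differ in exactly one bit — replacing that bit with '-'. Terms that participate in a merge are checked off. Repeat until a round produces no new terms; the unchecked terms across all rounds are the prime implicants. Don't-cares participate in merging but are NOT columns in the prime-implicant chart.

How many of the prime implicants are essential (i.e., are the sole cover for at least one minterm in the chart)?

size-2^0 implicants → 000011(✓)  000101(✓)  000111(✓)  001000(✓)  001001(✓)  001010(✓)  001110(✓)  010010(✓)  010011(✓)  010101(✓)  011010(✓)  011011(✓)  011110(✓)  011111(✓)  100001  100010(✓)  101011  101110(✓)  110010(✓)  110011(✓)  111000(✓)  111100(✓)  111110(✓)
size-2^1 implicants → -01110(✓)  -10010(✓)  -10011(✓)  -11110(✓)  0-0011  0-0101  0-1010(✓)  0-1110(✓)  000-11  0001-1  001-10(✓)  0010-0  00100-  01-010(✓)  01-011(✓)  01001-(✓)  011-10(✓)  011-11(✓)  01101-(✓)  01111-(✓)  1-0010  1-1110(✓)  11001-(✓)  111-00  1111-0
size-2^2 implicants → --1110  -1001-  0-1-10  01-01-  011-1-
Unchecked terms (primes): --1110, -1001-, 0-0011, 0-0101, 0-1-10, 000-11, 0001-1, 0010-0, 00100-, 01-01-, 011-1-, 1-0010, 100001, 101011, 111-00, 1111-0
Minterm coverage:
  m3 ⊆ 0-0011,000-11
  m5 ⊆ 0-0101,0001-1
  m7 ⊆ 000-11,0001-1
  m8 ⊆ 0010-0,00100-
  m9 ⊆ 00100- [E]
  m10 ⊆ 0-1-10,0010-0
  m14 ⊆ --1110,0-1-10
  m18 ⊆ -1001-,01-01-
  m19 ⊆ -1001-,0-0011,01-01-
  m21 ⊆ 0-0101 [E]
  m26 ⊆ 0-1-10,01-01-,011-1-
  m27 ⊆ 01-01-,011-1-
  m30 ⊆ --1110,0-1-10,011-1-
  m31 ⊆ 011-1- [E]
  m33 ⊆ 100001 [E]
  m34 ⊆ 1-0010 [E]
  m43 ⊆ 101011 [E]
  m46 ⊆ --1110 [E]
  m50 ⊆ -1001-,1-0010
  m51 ⊆ -1001- [E]
  m56 ⊆ 111-00 [E]
  m60 ⊆ 111-00,1111-0
  m62 ⊆ --1110,1111-0
E = {--1110, -1001-, 0-0101, 00100-, 011-1-, 1-0010, 100001, 101011, 111-00}

9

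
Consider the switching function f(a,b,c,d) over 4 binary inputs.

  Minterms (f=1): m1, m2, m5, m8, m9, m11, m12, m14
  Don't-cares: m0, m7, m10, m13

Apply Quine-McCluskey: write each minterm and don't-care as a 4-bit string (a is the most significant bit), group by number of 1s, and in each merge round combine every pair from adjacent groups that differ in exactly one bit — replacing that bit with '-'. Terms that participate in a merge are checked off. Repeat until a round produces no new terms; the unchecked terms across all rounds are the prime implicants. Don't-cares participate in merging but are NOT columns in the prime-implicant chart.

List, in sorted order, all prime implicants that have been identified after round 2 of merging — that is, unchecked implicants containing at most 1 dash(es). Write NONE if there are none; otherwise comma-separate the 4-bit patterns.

01-1

size-2^0 implicants → 0000(✓)  0001(✓)  0010(✓)  0101(✓)  0111(✓)  1000(✓)  1001(✓)  1010(✓)  1011(✓)  1100(✓)  1101(✓)  1110(✓)
size-2^1 implicants → -000(✓)  -001(✓)  -010(✓)  -101(✓)  0-01(✓)  00-0(✓)  000-(✓)  01-1  1-00(✓)  1-01(✓)  1-10(✓)  10-0(✓)  10-1(✓)  100-(✓)  101-(✓)  11-0(✓)  110-(✓)
size-2^2 implicants → --01  -0-0  -00-  1--0  1-0-  10--
Unchecked terms (primes): --01, -0-0, -00-, 01-1, 1--0, 1-0-, 10--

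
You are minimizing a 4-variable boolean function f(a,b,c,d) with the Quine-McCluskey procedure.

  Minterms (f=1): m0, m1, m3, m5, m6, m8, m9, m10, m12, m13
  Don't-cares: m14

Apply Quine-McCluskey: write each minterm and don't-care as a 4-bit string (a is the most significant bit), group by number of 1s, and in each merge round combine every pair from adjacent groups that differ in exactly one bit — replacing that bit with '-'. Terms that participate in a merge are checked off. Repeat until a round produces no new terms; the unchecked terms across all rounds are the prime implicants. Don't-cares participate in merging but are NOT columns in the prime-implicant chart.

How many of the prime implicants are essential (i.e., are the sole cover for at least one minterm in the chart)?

5

[col 0] 0000*, 0001*, 0011*, 0101*, 0110*, 1000*, 1001*, 1010*, 1100*, 1101*, 1110*
[col 1] -000*, -001*, -101*, -110, 0-01*, 00-1, 000-*, 1-00*, 1-01*, 1-10*, 10-0*, 100-*, 11-0*, 110-*
[col 2] --01, -00-, 1--0, 1-0-
Prime implicants: --01, -00-, -110, 00-1, 1--0, 1-0-
PI chart (minterm → PIs covering it):
  0 | -00-  (sole → essential)
  1 | --01,-00-,00-1
  3 | 00-1  (sole → essential)
  5 | --01  (sole → essential)
  6 | -110  (sole → essential)
  8 | -00-,1--0,1-0-
  9 | --01,-00-,1-0-
  10 | 1--0  (sole → essential)
  12 | 1--0,1-0-
  13 | --01,1-0-
Essential prime implicants: --01, -00-, -110, 00-1, 1--0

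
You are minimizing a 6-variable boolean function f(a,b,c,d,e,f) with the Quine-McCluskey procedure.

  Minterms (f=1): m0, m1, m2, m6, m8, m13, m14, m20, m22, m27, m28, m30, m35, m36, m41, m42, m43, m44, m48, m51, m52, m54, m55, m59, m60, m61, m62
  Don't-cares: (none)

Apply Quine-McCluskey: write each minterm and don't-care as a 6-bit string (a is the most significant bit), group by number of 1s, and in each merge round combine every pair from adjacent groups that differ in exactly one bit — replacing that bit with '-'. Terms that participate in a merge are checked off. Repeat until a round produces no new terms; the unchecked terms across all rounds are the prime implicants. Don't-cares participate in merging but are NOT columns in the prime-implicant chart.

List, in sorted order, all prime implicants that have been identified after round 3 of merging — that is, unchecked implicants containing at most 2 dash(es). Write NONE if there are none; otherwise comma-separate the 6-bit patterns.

-11011, 0--110, 00-000, 000-10, 0000-0, 00000-, 001101, 1--011, 1--100, 1010-1, 10101-, 110-00, 110-11, 11011-, 11110-

[col 0] 000000*, 000001*, 000010*, 000110*, 001000*, 001101, 001110*, 010100*, 010110*, 011011*, 011100*, 011110*, 100011*, 100100*, 101001*, 101010*, 101011*, 101100*, 110000*, 110011*, 110100*, 110110*, 110111*, 111011*, 111100*, 111101*, 111110*
[col 1] -10100*, -10110*, -11011, -11100*, -11110*, 0-0110*, 0-1110*, 00-000, 00-110*, 000-10, 0000-0, 00000-, 01-100*, 01-110*, 0101-0*, 0111-0*, 1-0011*, 1-0100*, 1-1011*, 1-1100*, 10-011*, 10-100*, 1010-1, 10101-, 11-011*, 11-100*, 11-110*, 110-00, 110-11, 1101-0*, 11011-, 1111-0*, 11110-
[col 2] -1-100*, -1-110*, -101-0*, -111-0*, 0--110, 01-1-0*, 1--011, 1--100, 11-1-0*
[col 3] -1-1-0
Prime implicants: -1-1-0, -11011, 0--110, 00-000, 000-10, 0000-0, 00000-, 001101, 1--011, 1--100, 1010-1, 10101-, 110-00, 110-11, 11011-, 11110-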